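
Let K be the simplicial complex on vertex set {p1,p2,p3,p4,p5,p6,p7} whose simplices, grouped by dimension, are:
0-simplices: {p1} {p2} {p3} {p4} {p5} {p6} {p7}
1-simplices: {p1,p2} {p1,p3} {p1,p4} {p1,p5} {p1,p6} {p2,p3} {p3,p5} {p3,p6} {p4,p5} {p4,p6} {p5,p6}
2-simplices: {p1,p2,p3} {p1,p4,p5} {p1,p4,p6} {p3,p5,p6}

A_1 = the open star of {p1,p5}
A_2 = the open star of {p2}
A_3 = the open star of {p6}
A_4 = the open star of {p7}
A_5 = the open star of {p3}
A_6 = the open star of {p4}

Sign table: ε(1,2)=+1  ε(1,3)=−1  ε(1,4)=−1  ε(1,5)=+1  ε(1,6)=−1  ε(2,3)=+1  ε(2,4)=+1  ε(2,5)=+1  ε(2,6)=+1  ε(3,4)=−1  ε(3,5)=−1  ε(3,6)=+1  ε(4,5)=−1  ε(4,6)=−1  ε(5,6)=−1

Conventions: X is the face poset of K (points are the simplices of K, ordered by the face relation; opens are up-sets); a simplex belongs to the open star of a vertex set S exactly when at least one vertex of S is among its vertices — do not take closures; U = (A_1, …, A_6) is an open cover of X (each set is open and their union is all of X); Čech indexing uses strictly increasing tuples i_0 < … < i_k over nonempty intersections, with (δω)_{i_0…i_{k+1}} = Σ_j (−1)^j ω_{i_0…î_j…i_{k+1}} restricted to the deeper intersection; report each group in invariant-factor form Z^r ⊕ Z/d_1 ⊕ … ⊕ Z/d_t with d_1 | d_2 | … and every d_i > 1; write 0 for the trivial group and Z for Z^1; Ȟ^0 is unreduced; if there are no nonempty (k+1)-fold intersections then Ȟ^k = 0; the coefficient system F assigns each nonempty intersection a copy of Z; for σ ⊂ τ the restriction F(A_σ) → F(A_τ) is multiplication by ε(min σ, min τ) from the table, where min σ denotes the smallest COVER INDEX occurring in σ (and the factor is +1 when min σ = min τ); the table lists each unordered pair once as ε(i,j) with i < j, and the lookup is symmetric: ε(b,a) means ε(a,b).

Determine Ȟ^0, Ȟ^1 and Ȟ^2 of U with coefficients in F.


Ȟ^0(U;F) ≅ Z^2,  Ȟ^1(U;F) ≅ 0,  Ȟ^2(U;F) ≅ 0

cover nerve:
  A1={{p1},{p5},{p1,p2},{p1,p3},{p1,p4},{p1,p5},{p1,p6},{p3,p5},{p4,p5},{p5,p6},{p1,p2,p3},{p1,p4,p5},{p1,p4,p6},{p3,p5,p6}} A2={{p2},{p1,p2},{p2,p3},{p1,p2,p3}} A3={{p6},{p1,p6},{p3,p6},{p4,p6},{p5,p6},{p1,p4,p6},{p3,p5,p6}} A4={{p7}} A5={{p3},{p1,p3},{p2,p3},{p3,p5},{p3,p6},{p1,p2,p3},{p3,p5,p6}} A6={{p4},{p1,p4},{p4,p5},{p4,p6},{p1,p4,p5},{p1,p4,p6}}
  A12={{p1,p2},{p1,p2,p3}} A13={{p1,p6},{p5,p6},{p1,p4,p6},{p3,p5,p6}} A15={{p1,p3},{p3,p5},{p1,p2,p3},{p3,p5,p6}} A16={{p1,p4},{p4,p5},{p1,p4,p5},{p1,p4,p6}} A25={{p2,p3},{p1,p2,p3}} A35={{p3,p6},{p3,p5,p6}} A36={{p4,p6},{p1,p4,p6}}
  A125={{p1,p2,p3}} A135={{p3,p5,p6}} A136={{p1,p4,p6}}
C dims 6,7,3; δ0: rk 4, SNF 1^4; δ1: rk 3, SNF 1^3
Ȟ^0: (6−4)−0=2 ⇒ Z^2
Ȟ^1: (7−3)−4=0 ⇒ 0
Ȟ^2: (3−0)−3=0 ⇒ 0


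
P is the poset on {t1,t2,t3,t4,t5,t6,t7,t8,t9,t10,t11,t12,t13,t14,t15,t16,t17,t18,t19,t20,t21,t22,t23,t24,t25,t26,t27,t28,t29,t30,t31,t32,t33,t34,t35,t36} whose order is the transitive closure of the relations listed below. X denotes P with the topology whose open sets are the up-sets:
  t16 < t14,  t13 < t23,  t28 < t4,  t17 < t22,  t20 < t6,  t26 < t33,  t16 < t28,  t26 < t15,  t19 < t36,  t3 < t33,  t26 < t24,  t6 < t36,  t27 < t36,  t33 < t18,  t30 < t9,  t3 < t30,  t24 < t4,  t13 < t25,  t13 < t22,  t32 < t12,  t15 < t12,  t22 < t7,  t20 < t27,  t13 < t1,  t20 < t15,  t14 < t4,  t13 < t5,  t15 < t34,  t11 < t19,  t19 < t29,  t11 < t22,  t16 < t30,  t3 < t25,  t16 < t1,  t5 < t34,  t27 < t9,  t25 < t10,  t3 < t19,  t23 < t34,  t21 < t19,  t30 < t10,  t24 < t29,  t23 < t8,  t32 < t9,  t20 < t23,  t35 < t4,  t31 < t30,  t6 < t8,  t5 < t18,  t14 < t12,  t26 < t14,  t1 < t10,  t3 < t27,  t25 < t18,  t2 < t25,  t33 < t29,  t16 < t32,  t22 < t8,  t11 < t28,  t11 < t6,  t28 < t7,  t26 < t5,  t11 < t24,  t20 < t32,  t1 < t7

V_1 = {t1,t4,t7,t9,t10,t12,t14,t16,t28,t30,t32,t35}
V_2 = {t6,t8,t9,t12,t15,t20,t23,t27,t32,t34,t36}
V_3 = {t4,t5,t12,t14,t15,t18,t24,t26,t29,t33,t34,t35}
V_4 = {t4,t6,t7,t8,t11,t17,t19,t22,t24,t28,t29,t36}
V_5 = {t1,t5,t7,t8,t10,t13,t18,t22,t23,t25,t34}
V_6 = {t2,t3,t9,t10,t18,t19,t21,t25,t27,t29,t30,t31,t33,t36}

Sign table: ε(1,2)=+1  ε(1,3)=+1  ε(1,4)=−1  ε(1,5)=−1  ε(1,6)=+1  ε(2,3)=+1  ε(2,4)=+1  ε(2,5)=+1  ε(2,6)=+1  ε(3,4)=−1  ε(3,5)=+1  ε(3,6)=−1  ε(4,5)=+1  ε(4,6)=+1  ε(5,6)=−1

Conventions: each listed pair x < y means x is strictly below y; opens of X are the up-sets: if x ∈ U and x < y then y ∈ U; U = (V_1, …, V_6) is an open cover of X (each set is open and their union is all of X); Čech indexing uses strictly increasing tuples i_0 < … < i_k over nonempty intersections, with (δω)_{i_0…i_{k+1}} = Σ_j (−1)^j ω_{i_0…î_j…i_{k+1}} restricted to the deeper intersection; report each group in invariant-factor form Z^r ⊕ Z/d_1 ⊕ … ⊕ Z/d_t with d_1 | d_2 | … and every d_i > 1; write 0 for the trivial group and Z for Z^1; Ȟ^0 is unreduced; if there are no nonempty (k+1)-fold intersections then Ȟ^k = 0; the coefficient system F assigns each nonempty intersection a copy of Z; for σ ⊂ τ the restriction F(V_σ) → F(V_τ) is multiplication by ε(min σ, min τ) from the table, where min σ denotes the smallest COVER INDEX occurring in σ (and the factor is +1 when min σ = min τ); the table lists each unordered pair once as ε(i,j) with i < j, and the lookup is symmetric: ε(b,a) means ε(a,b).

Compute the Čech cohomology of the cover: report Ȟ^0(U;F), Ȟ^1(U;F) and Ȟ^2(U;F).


nerve simplices:
  V12={t9,t12,t32} V13={t4,t12,t14,t35} V14={t4,t7,t28} V15={t1,t7,t10} V16={t9,t10,t30} V23={t12,t15,t34} V24={t6,t8,t36} V25={t8,t23,t34} V26={t9,t27,t36} V34={t4,t24,t29} V35={t5,t18,t34} V36={t18,t29,t33} V45={t7,t8,t22} V46={t19,t29,t36} V56={t10,t18,t25}
  V123={t12} V126={t9} V134={t4} V145={t7} V156={t10} V235={t34} V245={t8} V246={t36} V346={t29} V356={t18}
C dims 6,15,10; δ0: rk 6, SNF 1^5·2; δ1: rk 9, SNF 1^9
degree 0: 6−6−0 = 0 → Ȟ^0 ≅ 0
degree 1: 15−9−6 = 0 plus torsion [2] → Ȟ^1 ≅ Z/2
degree 2: 10−0−9 = 1 → Ȟ^2 ≅ Z

Ȟ^0 = 0; Ȟ^1 = Z/2; Ȟ^2 = Z


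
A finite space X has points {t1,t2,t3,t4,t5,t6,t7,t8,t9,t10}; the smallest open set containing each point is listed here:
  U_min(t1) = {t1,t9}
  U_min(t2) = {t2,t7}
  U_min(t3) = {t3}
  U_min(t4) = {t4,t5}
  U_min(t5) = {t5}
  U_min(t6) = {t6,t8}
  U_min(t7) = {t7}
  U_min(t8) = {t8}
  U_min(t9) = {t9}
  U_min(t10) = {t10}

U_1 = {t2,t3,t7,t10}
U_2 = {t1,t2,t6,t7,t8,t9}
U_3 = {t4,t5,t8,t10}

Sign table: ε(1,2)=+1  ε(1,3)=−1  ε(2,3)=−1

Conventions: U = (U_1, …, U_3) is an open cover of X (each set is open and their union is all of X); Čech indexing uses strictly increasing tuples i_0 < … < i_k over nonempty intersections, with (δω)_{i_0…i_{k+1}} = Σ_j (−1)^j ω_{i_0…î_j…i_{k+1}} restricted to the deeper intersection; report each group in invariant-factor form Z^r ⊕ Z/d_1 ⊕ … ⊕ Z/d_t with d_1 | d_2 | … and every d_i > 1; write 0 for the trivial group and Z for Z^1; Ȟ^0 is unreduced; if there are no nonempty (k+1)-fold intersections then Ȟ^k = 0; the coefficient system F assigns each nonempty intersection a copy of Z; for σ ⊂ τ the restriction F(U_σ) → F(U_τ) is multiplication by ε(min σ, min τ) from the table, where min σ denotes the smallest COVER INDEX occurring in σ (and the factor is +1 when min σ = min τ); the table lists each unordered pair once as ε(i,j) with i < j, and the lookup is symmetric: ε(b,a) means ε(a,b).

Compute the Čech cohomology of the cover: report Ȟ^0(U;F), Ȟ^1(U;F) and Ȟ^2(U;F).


nonempty intersections:
  U12={t2,t7} U13={t10} U23={t8}
C dims 3,3; δ0: rk 2, SNF 1^2
Ȟ^0: (3−2)−0=1 ⇒ Z
Ȟ^1: (3−0)−2=1 ⇒ Z
Ȟ^2: (0−0)−0=0 ⇒ 0

Ȟ^0(U;F) ≅ Z, Ȟ^1(U;F) ≅ Z, Ȟ^2(U;F) ≅ 0


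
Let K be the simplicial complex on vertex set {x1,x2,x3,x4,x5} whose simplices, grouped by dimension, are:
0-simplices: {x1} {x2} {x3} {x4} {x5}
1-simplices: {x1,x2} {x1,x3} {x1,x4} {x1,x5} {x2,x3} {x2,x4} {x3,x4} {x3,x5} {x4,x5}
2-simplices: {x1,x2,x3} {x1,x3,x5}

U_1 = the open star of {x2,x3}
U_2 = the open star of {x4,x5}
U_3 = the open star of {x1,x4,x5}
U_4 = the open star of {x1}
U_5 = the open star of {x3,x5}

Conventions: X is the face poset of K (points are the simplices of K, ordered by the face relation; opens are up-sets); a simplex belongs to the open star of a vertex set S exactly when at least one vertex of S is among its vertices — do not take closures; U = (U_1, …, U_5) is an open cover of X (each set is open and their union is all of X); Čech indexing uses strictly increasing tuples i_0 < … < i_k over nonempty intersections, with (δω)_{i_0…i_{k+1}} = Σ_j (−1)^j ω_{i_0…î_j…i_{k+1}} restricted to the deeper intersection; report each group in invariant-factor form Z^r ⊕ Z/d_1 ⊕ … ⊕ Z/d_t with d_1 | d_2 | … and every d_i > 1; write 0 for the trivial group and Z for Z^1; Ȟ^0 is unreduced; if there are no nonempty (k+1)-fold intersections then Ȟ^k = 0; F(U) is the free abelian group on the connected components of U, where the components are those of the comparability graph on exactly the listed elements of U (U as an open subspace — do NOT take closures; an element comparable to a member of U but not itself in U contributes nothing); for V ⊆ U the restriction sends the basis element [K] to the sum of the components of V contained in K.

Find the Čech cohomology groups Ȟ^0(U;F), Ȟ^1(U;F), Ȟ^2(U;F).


Ȟ^0 = Z,  Ȟ^1 = Z^2,  Ȟ^2 = 0

nerve simplices:
  U1={{x2},{x3},{x1,x2},{x1,x3},{x2,x3},{x2,x4},{x3,x4},{x3,x5},{x1,x2,x3},{x1,x3,x5}} U2={{x4},{x5},{x1,x4},{x1,x5},{x2,x4},{x3,x4},{x3,x5},{x4,x5},{x1,x3,x5}} U3={{x1},{x4},{x5},{x1,x2},{x1,x3},{x1,x4},{x1,x5},{x2,x4},{x3,x4},{x3,x5},{x4,x5},{x1,x2,x3},{x1,x3,x5}} U4={{x1},{x1,x2},{x1,x3},{x1,x4},{x1,x5},{x1,x2,x3},{x1,x3,x5}} U5={{x3},{x5},{x1,x3},{x1,x5},{x2,x3},{x3,x4},{x3,x5},{x4,x5},{x1,x2,x3},{x1,x3,x5}}
  U12={{x2,x4},{x3,x4},{x3,x5},{x1,x3,x5}} U13={{x1,x2},{x1,x3},{x2,x4},{x3,x4},{x3,x5},{x1,x2,x3},{x1,x3,x5}} U14={{x1,x2},{x1,x3},{x1,x2,x3},{x1,x3,x5}} U15={{x3},{x1,x3},{x2,x3},{x3,x4},{x3,x5},{x1,x2,x3},{x1,x3,x5}} U23={{x4},{x5},{x1,x4},{x1,x5},{x2,x4},{x3,x4},{x3,x5},{x4,x5},{x1,x3,x5}} U24={{x1,x4},{x1,x5},{x1,x3,x5}} U25={{x5},{x1,x5},{x3,x4},{x3,x5},{x4,x5},{x1,x3,x5}} U34={{x1},{x1,x2},{x1,x3},{x1,x4},{x1,x5},{x1,x2,x3},{x1,x3,x5}} U35={{x5},{x1,x3},{x1,x5},{x3,x4},{x3,x5},{x4,x5},{x1,x2,x3},{x1,x3,x5}} U45={{x1,x3},{x1,x5},{x1,x2,x3},{x1,x3,x5}}
  U123={{x2,x4},{x3,x4},{x3,x5},{x1,x3,x5}} U124={{x1,x3,x5}} U125={{x3,x4},{x3,x5},{x1,x3,x5}} U134={{x1,x2},{x1,x3},{x1,x2,x3},{x1,x3,x5}} U135={{x1,x3},{x3,x4},{x3,x5},{x1,x2,x3},{x1,x3,x5}} U145={{x1,x3},{x1,x2,x3},{x1,x3,x5}} U234={{x1,x4},{x1,x5},{x1,x3,x5}} U235={{x5},{x1,x5},{x3,x4},{x3,x5},{x4,x5},{x1,x3,x5}} U245={{x1,x5},{x1,x3,x5}} U345={{x1,x3},{x1,x5},{x1,x2,x3},{x1,x3,x5}}
  U1234={{x1,x3,x5}} U1235={{x3,x4},{x3,x5},{x1,x3,x5}} U1245={{x1,x3,x5}} U1345={{x1,x3},{x1,x2,x3},{x1,x3,x5}} U2345={{x1,x5},{x1,x3,x5}}
  U12345={{x1,x3,x5}}
components per intersection:
  U1: {{x2},{x3},{x1,x2},{x1,x3},{x2,x3},{x2,x4},{x3,x4},{x3,x5},{x1,x2,x3},{x1,x3,x5}}
  U2: {{x4},{x5},{x1,x4},{x1,x5},{x2,x4},{x3,x4},{x3,x5},{x4,x5},{x1,x3,x5}}
  U3: {{x1},{x4},{x5},{x1,x2},{x1,x3},{x1,x4},{x1,x5},{x2,x4},{x3,x4},{x3,x5},{x4,x5},{x1,x2,x3},{x1,x3,x5}}
  U4: {{x1},{x1,x2},{x1,x3},{x1,x4},{x1,x5},{x1,x2,x3},{x1,x3,x5}}
  U5: {{x3},{x5},{x1,x3},{x1,x5},{x2,x3},{x3,x4},{x3,x5},{x4,x5},{x1,x2,x3},{x1,x3,x5}}
  U12: {{x2,x4}} {{x3,x4}} {{x3,x5},{x1,x3,x5}}
  U13: {{x1,x2},{x1,x3},{x3,x5},{x1,x2,x3},{x1,x3,x5}} {{x2,x4}} {{x3,x4}}
  U14: {{x1,x2},{x1,x3},{x1,x2,x3},{x1,x3,x5}}
  U15: {{x3},{x1,x3},{x2,x3},{x3,x4},{x3,x5},{x1,x2,x3},{x1,x3,x5}}
  U23: {{x4},{x5},{x1,x4},{x1,x5},{x2,x4},{x3,x4},{x3,x5},{x4,x5},{x1,x3,x5}}
  U24: {{x1,x4}} {{x1,x5},{x1,x3,x5}}
  U25: {{x5},{x1,x5},{x3,x5},{x4,x5},{x1,x3,x5}} {{x3,x4}}
  U34: {{x1},{x1,x2},{x1,x3},{x1,x4},{x1,x5},{x1,x2,x3},{x1,x3,x5}}
  U35: {{x5},{x1,x3},{x1,x5},{x3,x5},{x4,x5},{x1,x2,x3},{x1,x3,x5}} {{x3,x4}}
  U45: {{x1,x3},{x1,x5},{x1,x2,x3},{x1,x3,x5}}
  U123: {{x2,x4}} {{x3,x4}} {{x3,x5},{x1,x3,x5}}
  U124: {{x1,x3,x5}}
  U125: {{x3,x4}} {{x3,x5},{x1,x3,x5}}
  U134: {{x1,x2},{x1,x3},{x1,x2,x3},{x1,x3,x5}}
  U135: {{x1,x3},{x3,x5},{x1,x2,x3},{x1,x3,x5}} {{x3,x4}}
  U145: {{x1,x3},{x1,x2,x3},{x1,x3,x5}}
  U234: {{x1,x4}} {{x1,x5},{x1,x3,x5}}
  U235: {{x5},{x1,x5},{x3,x5},{x4,x5},{x1,x3,x5}} {{x3,x4}}
  U245: {{x1,x5},{x1,x3,x5}}
  U345: {{x1,x3},{x1,x5},{x1,x2,x3},{x1,x3,x5}}
  U1234: {{x1,x3,x5}}
  U1235: {{x3,x4}} {{x3,x5},{x1,x3,x5}}
  U1245: {{x1,x3,x5}}
  U1345: {{x1,x3},{x1,x2,x3},{x1,x3,x5}}
  U2345: {{x1,x5},{x1,x3,x5}}
  U12345: {{x1,x3,x5}}
C dims 5,17,16,6; δ0: rk 4, SNF 1^4; δ1: rk 11, SNF 1^11; δ2: rk 5, SNF 1^5
degree 0: 5−4−0 = 1 → Ȟ^0 ≅ Z
degree 1: 17−11−4 = 2 → Ȟ^1 ≅ Z^2
degree 2: 16−5−11 = 0 → Ȟ^2 ≅ 0


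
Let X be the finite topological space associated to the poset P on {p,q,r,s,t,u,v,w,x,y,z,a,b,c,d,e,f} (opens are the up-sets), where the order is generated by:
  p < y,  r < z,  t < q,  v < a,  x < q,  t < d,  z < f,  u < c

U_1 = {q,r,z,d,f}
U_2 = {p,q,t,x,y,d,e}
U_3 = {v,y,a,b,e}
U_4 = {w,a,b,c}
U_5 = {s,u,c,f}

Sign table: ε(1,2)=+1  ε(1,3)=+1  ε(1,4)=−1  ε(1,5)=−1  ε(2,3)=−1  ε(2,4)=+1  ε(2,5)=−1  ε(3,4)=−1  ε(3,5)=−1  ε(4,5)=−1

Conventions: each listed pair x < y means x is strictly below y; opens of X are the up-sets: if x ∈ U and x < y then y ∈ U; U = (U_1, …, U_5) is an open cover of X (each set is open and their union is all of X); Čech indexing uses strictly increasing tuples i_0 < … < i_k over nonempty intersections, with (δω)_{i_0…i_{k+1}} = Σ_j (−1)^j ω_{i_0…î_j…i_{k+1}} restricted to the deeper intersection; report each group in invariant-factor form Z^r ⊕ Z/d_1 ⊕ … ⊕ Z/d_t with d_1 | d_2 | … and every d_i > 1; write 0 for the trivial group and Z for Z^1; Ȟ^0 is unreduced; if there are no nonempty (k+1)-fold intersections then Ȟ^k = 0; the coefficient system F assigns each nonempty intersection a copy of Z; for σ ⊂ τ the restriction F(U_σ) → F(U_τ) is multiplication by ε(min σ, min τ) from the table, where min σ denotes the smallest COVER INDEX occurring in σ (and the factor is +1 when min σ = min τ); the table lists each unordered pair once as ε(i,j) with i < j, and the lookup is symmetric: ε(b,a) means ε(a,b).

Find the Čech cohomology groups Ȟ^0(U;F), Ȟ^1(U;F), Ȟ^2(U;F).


intersection data:
  U12={q,d} U15={f} U23={y,e} U34={a,b} U45={c}
C dims 5,5; δ0: rk 4, SNF 1^4
Ȟ^0 = (5 − 4) − 0 = 1, so Ȟ^0 ≅ Z
Ȟ^1 = (5 − 0) − 4 = 1, so Ȟ^1 ≅ Z
Ȟ^2 = (0 − 0) − 0 = 0, so Ȟ^2 ≅ 0

Ȟ^0 ≅ Z, Ȟ^1 ≅ Z, Ȟ^2 ≅ 0


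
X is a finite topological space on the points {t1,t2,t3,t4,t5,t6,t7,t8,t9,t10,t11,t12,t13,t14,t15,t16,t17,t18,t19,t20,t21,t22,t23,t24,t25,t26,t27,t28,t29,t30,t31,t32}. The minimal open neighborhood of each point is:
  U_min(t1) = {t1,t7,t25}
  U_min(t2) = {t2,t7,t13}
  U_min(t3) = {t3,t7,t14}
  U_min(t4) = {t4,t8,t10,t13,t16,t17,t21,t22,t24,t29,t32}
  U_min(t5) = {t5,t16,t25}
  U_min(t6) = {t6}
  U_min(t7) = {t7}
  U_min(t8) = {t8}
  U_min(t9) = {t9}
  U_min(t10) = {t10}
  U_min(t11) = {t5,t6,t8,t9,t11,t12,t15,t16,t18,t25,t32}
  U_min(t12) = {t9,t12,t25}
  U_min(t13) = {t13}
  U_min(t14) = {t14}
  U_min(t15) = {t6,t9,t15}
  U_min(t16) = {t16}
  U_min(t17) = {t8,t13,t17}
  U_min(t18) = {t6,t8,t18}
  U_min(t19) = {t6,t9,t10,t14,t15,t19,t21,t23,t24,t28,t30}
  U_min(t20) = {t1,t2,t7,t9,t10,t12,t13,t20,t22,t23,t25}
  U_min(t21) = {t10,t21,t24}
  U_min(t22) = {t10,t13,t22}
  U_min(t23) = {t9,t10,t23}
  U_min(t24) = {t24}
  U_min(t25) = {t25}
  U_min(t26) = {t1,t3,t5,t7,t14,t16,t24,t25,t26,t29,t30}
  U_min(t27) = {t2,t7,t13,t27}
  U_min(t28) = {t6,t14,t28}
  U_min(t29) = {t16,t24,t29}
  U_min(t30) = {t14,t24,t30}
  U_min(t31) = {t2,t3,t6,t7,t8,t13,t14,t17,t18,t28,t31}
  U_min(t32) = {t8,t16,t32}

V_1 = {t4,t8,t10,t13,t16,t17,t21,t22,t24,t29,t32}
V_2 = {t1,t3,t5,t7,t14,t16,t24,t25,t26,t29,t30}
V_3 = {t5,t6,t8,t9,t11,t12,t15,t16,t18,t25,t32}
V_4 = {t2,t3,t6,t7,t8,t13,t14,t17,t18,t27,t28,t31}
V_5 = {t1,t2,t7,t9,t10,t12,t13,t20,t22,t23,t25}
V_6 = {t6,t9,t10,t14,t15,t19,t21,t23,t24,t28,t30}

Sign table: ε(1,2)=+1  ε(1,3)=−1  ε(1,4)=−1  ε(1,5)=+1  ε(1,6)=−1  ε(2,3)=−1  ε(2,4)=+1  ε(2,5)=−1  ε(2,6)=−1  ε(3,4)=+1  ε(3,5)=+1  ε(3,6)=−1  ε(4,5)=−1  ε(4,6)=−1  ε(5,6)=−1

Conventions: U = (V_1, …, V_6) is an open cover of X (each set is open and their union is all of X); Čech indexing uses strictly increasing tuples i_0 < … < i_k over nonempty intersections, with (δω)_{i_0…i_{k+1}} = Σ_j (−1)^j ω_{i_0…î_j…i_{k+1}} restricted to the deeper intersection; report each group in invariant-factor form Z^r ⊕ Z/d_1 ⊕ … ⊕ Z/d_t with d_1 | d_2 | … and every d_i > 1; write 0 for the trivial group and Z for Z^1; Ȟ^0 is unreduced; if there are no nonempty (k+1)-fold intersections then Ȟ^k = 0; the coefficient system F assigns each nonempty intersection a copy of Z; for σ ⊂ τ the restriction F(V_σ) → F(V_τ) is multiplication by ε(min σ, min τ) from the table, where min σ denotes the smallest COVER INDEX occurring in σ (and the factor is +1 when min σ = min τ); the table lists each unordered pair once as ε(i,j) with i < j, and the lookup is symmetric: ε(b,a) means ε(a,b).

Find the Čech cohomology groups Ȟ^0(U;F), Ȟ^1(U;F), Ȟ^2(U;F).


nerve simplices:
  V12={t16,t24,t29} V13={t8,t16,t32} V14={t8,t13,t17} V15={t10,t13,t22} V16={t10,t21,t24} V23={t5,t16,t25} V24={t3,t7,t14} V25={t1,t7,t25} V26={t14,t24,t30} V34={t6,t8,t18} V35={t9,t12,t25} V36={t6,t9,t15} V45={t2,t7,t13} V46={t6,t14,t28} V56={t9,t10,t23}
  V123={t16} V126={t24} V134={t8} V145={t13} V156={t10} V235={t25} V245={t7} V246={t14} V346={t6} V356={t9}
C dims 6,15,10; δ0: rk 6, SNF 1^5·2; δ1: rk 9, SNF 1^9
degree 0: 6−6−0 = 0 → Ȟ^0 ≅ 0
degree 1: 15−9−6 = 0 plus torsion [2] → Ȟ^1 ≅ Z/2
degree 2: 10−0−9 = 1 → Ȟ^2 ≅ Z

Ȟ^0(U;F) ≅ 0, Ȟ^1(U;F) ≅ Z/2, Ȟ^2(U;F) ≅ Z


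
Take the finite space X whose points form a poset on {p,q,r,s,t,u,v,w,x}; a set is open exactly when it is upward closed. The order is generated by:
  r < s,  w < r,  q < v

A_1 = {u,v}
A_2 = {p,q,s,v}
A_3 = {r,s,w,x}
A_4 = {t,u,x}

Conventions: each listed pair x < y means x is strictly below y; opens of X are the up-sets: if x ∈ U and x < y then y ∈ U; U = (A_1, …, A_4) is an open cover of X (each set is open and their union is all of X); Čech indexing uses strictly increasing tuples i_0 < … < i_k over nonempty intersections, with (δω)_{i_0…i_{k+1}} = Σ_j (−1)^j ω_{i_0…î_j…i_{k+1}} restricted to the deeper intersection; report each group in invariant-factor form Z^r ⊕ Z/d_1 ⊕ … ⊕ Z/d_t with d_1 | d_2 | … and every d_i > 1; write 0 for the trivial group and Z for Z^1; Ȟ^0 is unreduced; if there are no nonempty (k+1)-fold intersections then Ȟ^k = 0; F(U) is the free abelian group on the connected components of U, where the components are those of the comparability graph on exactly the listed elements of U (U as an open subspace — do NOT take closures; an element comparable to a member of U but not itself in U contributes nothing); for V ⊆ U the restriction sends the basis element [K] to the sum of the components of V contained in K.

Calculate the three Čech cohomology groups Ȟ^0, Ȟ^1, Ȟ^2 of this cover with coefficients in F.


nerve of the cover:
  A12={v} A14={u} A23={s} A34={x}
components per intersection:
  A1: {u} {v}
  A2: {p} {q,v} {s}
  A3: {r,s,w} {x}
  A4: {t} {u} {x}
  A12: {v}
  A14: {u}
  A23: {s}
  A34: {x}
C dims 10,4; δ0: rk 4, SNF 1^4
Ȟ^0 = (10 − 4) − 0 = 6, so Ȟ^0 ≅ Z^6
Ȟ^1 = (4 − 0) − 4 = 0, so Ȟ^1 ≅ 0
Ȟ^2 = (0 − 0) − 0 = 0, so Ȟ^2 ≅ 0

Ȟ^0(U;F) ≅ Z^6; Ȟ^1(U;F) ≅ 0; Ȟ^2(U;F) ≅ 0


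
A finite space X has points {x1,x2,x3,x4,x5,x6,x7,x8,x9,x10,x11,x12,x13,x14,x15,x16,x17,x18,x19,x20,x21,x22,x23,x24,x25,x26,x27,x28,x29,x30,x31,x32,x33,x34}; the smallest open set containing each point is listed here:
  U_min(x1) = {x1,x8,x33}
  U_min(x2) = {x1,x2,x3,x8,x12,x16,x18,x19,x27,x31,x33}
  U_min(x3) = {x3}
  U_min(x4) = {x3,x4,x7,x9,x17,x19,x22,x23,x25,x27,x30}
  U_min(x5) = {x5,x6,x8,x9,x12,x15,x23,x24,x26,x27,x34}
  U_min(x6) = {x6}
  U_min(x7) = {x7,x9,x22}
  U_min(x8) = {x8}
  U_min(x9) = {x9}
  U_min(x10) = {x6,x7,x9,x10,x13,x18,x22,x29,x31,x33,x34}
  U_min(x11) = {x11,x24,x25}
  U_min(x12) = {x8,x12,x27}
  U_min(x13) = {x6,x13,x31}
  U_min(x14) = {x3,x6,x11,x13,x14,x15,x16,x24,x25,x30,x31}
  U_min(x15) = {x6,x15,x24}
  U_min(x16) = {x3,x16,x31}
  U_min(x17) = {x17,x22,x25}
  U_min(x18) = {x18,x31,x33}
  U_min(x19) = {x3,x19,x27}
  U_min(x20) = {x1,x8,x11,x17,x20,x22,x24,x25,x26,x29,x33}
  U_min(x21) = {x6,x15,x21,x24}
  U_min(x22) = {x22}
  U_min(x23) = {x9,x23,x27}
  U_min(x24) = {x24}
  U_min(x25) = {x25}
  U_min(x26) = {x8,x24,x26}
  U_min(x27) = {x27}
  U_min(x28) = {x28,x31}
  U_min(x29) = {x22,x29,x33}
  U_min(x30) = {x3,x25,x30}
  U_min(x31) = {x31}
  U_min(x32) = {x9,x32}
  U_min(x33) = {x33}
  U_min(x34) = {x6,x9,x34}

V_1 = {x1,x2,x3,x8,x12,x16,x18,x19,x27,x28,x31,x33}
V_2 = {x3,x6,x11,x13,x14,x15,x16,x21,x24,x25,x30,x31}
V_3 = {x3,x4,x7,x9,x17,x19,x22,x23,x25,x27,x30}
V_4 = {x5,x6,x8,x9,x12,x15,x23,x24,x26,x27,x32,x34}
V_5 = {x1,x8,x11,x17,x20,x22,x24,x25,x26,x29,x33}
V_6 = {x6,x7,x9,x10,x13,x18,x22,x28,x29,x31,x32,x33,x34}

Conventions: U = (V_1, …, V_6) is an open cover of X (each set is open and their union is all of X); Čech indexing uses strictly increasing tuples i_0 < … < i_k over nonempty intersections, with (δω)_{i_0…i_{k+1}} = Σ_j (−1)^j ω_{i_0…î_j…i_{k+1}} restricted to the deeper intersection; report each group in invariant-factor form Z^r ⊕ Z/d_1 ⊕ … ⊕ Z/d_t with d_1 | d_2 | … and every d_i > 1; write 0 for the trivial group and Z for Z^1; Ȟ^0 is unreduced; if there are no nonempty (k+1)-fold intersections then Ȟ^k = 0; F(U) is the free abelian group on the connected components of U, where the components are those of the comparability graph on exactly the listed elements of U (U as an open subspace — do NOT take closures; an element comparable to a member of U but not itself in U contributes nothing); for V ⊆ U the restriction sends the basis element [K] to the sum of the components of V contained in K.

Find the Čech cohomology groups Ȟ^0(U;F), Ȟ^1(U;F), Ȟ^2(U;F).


intersection data:
  V12={x3,x16,x31} V13={x3,x19,x27} V14={x8,x12,x27} V15={x1,x8,x33} V16={x18,x28,x31,x33} V23={x3,x25,x30} V24={x6,x15,x24} V25={x11,x24,x25} V26={x6,x13,x31} V34={x9,x23,x27} V35={x17,x22,x25} V36={x7,x9,x22} V45={x8,x24,x26} V46={x6,x9,x32,x34} V56={x22,x29,x33}
  V123={x3} V126={x31} V134={x27} V145={x8} V156={x33} V235={x25} V245={x24} V246={x6} V346={x9} V356={x22}
components per intersection:
  V1: {x1,x2,x3,x8,x12,x16,x18,x19,x27,x28,x31,x33}
  V2: {x3,x6,x11,x13,x14,x15,x16,x21,x24,x25,x30,x31}
  V3: {x3,x4,x7,x9,x17,x19,x22,x23,x25,x27,x30}
  V4: {x5,x6,x8,x9,x12,x15,x23,x24,x26,x27,x32,x34}
  V5: {x1,x8,x11,x17,x20,x22,x24,x25,x26,x29,x33}
  V6: {x6,x7,x9,x10,x13,x18,x22,x28,x29,x31,x32,x33,x34}
  V12: {x3,x16,x31}
  V13: {x3,x19,x27}
  V14: {x8,x12,x27}
  V15: {x1,x8,x33}
  V16: {x18,x28,x31,x33}
  V23: {x3,x25,x30}
  V24: {x6,x15,x24}
  V25: {x11,x24,x25}
  V26: {x6,x13,x31}
  V34: {x9,x23,x27}
  V35: {x17,x22,x25}
  V36: {x7,x9,x22}
  V45: {x8,x24,x26}
  V46: {x6,x9,x32,x34}
  V56: {x22,x29,x33}
  V123: {x3}
  V126: {x31}
  V134: {x27}
  V145: {x8}
  V156: {x33}
  V235: {x25}
  V245: {x24}
  V246: {x6}
  V346: {x9}
  V356: {x22}
C dims 6,15,10; δ0: rk 5, SNF 1^5; δ1: rk 10, SNF 1^9·2
Ȟ^0 = (6 − 5) − 0 = 1, so Ȟ^0 ≅ Z
Ȟ^1 = (15 − 10) − 5 = 0, so Ȟ^1 ≅ 0
Ȟ^2 = (10 − 0) − 10 = 0 plus torsion [2], so Ȟ^2 ≅ Z/2

Ȟ^0 ≅ Z,  Ȟ^1 ≅ 0,  Ȟ^2 ≅ Z/2


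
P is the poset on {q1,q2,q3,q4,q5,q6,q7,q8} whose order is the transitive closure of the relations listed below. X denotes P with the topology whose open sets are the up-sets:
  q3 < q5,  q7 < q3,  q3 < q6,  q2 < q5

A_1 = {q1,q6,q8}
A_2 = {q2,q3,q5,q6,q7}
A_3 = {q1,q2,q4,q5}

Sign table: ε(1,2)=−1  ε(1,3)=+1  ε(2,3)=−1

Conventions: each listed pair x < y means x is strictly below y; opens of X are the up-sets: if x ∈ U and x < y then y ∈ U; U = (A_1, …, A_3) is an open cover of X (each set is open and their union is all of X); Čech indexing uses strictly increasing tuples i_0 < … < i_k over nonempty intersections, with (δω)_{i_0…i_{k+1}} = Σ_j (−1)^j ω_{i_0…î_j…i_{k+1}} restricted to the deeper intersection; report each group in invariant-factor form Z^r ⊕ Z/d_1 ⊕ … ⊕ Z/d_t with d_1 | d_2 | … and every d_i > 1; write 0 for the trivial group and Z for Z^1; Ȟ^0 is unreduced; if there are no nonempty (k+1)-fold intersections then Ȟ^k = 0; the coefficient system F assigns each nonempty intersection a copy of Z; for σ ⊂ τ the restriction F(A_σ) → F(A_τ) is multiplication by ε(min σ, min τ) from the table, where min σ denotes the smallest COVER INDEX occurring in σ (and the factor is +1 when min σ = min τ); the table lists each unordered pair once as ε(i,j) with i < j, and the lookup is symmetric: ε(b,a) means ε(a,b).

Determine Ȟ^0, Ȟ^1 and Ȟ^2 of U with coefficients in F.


Ȟ^0 = Z,  Ȟ^1 = Z,  Ȟ^2 = 0

cover nerve:
  A12={q6} A13={q1} A23={q2,q5}
C dims 3,3; δ0: rk 2, SNF 1^2
Ȟ^0: (3−2)−0=1 ⇒ Z
Ȟ^1: (3−0)−2=1 ⇒ Z
Ȟ^2: (0−0)−0=0 ⇒ 0


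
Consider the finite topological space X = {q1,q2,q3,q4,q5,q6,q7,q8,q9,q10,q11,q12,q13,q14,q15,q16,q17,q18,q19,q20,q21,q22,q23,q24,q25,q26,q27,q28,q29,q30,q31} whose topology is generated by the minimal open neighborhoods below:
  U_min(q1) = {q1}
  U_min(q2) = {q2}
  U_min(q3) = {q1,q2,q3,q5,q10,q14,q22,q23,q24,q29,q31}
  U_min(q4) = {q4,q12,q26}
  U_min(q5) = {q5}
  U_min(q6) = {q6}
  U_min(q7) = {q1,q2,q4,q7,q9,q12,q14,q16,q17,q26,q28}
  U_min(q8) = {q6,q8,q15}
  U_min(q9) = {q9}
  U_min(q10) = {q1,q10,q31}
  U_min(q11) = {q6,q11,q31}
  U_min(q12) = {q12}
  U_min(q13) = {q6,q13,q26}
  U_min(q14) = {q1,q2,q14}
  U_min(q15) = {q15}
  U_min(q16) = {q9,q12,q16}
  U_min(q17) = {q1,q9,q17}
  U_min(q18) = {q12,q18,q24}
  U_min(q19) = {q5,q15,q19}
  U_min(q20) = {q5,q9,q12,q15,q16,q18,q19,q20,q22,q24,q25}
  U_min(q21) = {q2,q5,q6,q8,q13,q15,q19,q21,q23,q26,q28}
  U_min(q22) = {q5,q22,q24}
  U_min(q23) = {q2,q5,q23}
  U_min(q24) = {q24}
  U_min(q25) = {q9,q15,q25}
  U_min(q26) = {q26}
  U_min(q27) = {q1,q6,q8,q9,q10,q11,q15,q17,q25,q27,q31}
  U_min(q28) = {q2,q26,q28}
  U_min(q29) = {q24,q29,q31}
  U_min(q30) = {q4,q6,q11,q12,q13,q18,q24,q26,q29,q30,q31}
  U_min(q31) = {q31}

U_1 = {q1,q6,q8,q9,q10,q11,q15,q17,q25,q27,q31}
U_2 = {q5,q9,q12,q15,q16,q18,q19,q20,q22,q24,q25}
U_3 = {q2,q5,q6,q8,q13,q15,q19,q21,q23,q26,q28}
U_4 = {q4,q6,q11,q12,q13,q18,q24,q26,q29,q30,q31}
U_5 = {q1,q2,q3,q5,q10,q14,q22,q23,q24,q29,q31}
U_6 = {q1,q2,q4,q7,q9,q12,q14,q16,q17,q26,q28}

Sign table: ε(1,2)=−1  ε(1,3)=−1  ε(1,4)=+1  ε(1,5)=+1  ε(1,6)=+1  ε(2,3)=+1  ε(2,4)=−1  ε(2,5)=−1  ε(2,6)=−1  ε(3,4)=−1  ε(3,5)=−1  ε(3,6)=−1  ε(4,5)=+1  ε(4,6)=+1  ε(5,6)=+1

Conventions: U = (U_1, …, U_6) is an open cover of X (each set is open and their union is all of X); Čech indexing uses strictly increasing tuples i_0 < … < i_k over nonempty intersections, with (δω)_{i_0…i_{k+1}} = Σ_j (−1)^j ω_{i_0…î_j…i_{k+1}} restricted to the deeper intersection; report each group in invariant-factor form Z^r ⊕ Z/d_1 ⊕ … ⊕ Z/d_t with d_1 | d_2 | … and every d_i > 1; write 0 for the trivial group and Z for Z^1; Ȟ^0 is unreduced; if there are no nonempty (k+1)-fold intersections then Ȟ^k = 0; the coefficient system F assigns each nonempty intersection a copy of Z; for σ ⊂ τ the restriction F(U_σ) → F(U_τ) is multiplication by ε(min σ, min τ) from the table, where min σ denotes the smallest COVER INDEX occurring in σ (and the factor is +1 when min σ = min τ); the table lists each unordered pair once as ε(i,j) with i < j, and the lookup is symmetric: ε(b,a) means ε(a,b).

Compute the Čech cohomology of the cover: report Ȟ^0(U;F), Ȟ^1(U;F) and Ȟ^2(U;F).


intersection data:
  U12={q9,q15,q25} U13={q6,q8,q15} U14={q6,q11,q31} U15={q1,q10,q31} U16={q1,q9,q17} U23={q5,q15,q19} U24={q12,q18,q24} U25={q5,q22,q24} U26={q9,q12,q16} U34={q6,q13,q26} U35={q2,q5,q23} U36={q2,q26,q28} U45={q24,q29,q31} U46={q4,q12,q26} U56={q1,q2,q14}
  U123={q15} U126={q9} U134={q6} U145={q31} U156={q1} U235={q5} U245={q24} U246={q12} U346={q26} U356={q2}
C dims 6,15,10; δ0: rk 5, SNF 1^5; δ1: rk 10, SNF 1^9·2
Ȟ^0 = (6 − 5) − 0 = 1, so Ȟ^0 ≅ Z
Ȟ^1 = (15 − 10) − 5 = 0, so Ȟ^1 ≅ 0
Ȟ^2 = (10 − 0) − 10 = 0 plus torsion [2], so Ȟ^2 ≅ Z/2

Ȟ^0 = Z; Ȟ^1 = 0; Ȟ^2 = Z/2


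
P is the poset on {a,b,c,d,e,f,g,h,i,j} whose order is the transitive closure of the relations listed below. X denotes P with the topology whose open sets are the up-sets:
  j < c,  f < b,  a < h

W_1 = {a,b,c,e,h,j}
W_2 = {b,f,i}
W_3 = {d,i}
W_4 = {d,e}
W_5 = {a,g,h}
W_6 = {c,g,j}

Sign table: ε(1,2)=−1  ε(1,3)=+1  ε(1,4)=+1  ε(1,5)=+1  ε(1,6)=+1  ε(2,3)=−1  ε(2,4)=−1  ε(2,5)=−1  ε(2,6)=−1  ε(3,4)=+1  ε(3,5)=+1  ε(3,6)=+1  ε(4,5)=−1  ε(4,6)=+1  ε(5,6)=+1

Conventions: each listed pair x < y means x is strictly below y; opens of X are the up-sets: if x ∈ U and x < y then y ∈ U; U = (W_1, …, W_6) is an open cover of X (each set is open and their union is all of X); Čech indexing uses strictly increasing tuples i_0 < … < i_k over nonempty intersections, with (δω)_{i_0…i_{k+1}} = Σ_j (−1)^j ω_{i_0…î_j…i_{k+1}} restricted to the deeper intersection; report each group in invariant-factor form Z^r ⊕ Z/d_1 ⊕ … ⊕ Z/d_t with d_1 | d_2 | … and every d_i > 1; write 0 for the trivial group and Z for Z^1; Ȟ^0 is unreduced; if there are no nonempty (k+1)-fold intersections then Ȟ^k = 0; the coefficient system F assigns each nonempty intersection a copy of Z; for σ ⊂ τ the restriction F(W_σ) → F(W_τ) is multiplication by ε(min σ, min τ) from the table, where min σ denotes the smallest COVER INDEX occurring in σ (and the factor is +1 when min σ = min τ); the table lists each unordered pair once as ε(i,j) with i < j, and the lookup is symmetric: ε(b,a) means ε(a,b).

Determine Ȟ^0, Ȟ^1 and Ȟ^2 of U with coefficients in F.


nerve simplices:
  W12={b} W14={e} W15={a,h} W16={c,j} W23={i} W34={d} W56={g}
C dims 6,7; δ0: rk 5, SNF 1^5
degree 0: 6−5−0 = 1 → Ȟ^0 ≅ Z
degree 1: 7−0−5 = 2 → Ȟ^1 ≅ Z^2
degree 2: 0−0−0 = 0 → Ȟ^2 ≅ 0

Ȟ^0 = Z, Ȟ^1 = Z^2 and Ȟ^2 = 0


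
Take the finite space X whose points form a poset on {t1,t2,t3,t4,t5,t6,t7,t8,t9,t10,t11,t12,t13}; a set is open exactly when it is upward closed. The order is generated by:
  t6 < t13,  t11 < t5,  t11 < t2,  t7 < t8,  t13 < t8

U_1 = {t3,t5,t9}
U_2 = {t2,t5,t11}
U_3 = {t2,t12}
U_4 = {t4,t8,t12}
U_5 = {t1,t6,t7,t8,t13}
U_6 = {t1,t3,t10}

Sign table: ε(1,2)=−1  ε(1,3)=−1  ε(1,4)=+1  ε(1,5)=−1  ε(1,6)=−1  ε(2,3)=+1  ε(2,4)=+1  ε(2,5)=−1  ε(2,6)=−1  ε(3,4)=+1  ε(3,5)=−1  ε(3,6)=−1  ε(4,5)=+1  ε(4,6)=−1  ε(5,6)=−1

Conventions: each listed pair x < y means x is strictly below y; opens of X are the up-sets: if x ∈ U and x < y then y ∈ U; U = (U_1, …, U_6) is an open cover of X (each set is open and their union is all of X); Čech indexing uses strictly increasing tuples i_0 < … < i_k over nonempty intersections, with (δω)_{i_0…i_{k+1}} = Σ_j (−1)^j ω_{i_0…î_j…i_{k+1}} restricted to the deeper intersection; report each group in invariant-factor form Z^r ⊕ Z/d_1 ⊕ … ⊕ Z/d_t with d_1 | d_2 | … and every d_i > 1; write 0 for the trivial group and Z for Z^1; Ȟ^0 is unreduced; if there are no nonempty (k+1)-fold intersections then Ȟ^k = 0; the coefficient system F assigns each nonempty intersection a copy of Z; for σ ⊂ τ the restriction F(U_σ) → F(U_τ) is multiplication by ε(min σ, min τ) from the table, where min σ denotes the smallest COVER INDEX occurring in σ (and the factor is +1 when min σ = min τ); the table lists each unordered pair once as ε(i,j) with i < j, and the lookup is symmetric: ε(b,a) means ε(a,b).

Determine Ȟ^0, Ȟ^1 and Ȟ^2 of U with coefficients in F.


Ȟ^0(U;F) ≅ 0, Ȟ^1(U;F) ≅ Z/2, Ȟ^2(U;F) ≅ 0

intersection data:
  U12={t5} U16={t3} U23={t2} U34={t12} U45={t8} U56={t1}
C dims 6,6; δ0: rk 6, SNF 1^5·2
Ȟ^0 = (6 − 6) − 0 = 0, so Ȟ^0 ≅ 0
Ȟ^1 = (6 − 0) − 6 = 0 plus torsion [2], so Ȟ^1 ≅ Z/2
Ȟ^2 = (0 − 0) − 0 = 0, so Ȟ^2 ≅ 0


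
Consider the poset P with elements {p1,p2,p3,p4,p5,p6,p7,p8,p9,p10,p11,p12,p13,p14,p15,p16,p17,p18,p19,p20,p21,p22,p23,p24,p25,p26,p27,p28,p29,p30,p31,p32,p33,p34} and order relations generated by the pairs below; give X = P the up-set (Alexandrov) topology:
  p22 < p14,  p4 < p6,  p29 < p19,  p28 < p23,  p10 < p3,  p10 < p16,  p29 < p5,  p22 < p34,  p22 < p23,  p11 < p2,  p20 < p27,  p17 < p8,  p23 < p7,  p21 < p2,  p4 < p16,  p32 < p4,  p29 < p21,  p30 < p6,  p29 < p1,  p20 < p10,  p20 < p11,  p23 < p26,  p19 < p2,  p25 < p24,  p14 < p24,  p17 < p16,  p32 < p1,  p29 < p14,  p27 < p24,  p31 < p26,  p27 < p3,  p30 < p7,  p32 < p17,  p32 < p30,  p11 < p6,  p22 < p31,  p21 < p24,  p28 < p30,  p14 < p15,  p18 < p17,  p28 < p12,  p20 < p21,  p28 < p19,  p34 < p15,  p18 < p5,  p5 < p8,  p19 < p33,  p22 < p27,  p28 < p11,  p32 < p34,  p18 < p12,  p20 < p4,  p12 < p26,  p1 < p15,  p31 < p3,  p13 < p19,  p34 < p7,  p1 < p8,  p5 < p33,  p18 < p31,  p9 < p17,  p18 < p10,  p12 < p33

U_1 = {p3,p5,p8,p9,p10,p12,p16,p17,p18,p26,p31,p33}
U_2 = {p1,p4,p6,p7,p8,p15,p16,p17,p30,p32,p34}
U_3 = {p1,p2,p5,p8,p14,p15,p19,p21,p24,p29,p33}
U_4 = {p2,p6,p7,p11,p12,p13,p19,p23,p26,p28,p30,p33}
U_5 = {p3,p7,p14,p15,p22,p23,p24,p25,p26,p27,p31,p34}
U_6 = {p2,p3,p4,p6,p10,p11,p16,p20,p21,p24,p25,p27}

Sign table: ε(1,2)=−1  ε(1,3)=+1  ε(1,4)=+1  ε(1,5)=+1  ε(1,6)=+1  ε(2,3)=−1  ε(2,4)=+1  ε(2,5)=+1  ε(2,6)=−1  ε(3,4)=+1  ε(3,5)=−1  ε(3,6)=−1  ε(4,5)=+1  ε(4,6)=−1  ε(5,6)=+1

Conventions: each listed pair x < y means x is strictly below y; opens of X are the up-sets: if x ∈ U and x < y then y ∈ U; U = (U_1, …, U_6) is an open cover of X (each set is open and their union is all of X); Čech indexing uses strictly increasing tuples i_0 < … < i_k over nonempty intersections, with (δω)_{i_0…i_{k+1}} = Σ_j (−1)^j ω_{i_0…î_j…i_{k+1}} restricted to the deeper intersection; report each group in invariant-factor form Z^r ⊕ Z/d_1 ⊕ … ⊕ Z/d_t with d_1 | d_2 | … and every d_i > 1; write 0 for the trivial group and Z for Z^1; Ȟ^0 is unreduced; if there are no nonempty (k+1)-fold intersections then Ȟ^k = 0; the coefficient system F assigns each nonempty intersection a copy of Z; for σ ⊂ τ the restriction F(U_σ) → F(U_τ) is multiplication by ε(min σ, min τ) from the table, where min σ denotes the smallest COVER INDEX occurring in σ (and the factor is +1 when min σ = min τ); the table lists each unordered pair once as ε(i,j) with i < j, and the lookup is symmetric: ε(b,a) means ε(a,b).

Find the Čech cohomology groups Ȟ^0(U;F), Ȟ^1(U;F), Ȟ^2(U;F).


Ȟ^0 ≅ 0, Ȟ^1 ≅ Z/2 and Ȟ^2 ≅ Z

nerve of the cover:
  U12={p8,p16,p17} U13={p5,p8,p33} U14={p12,p26,p33} U15={p3,p26,p31} U16={p3,p10,p16} U23={p1,p8,p15} U24={p6,p7,p30} U25={p7,p15,p34} U26={p4,p6,p16} U34={p2,p19,p33} U35={p14,p15,p24} U36={p2,p21,p24} U45={p7,p23,p26} U46={p2,p6,p11} U56={p3,p24,p25,p27}
  U123={p8} U126={p16} U134={p33} U145={p26} U156={p3} U235={p15} U245={p7} U246={p6} U346={p2} U356={p24}
C dims 6,15,10; δ0: rk 6, SNF 1^5·2; δ1: rk 9, SNF 1^9
Ȟ^0 = (6 − 6) − 0 = 0, so Ȟ^0 ≅ 0
Ȟ^1 = (15 − 9) − 6 = 0 plus torsion [2], so Ȟ^1 ≅ Z/2
Ȟ^2 = (10 − 0) − 9 = 1, so Ȟ^2 ≅ Z


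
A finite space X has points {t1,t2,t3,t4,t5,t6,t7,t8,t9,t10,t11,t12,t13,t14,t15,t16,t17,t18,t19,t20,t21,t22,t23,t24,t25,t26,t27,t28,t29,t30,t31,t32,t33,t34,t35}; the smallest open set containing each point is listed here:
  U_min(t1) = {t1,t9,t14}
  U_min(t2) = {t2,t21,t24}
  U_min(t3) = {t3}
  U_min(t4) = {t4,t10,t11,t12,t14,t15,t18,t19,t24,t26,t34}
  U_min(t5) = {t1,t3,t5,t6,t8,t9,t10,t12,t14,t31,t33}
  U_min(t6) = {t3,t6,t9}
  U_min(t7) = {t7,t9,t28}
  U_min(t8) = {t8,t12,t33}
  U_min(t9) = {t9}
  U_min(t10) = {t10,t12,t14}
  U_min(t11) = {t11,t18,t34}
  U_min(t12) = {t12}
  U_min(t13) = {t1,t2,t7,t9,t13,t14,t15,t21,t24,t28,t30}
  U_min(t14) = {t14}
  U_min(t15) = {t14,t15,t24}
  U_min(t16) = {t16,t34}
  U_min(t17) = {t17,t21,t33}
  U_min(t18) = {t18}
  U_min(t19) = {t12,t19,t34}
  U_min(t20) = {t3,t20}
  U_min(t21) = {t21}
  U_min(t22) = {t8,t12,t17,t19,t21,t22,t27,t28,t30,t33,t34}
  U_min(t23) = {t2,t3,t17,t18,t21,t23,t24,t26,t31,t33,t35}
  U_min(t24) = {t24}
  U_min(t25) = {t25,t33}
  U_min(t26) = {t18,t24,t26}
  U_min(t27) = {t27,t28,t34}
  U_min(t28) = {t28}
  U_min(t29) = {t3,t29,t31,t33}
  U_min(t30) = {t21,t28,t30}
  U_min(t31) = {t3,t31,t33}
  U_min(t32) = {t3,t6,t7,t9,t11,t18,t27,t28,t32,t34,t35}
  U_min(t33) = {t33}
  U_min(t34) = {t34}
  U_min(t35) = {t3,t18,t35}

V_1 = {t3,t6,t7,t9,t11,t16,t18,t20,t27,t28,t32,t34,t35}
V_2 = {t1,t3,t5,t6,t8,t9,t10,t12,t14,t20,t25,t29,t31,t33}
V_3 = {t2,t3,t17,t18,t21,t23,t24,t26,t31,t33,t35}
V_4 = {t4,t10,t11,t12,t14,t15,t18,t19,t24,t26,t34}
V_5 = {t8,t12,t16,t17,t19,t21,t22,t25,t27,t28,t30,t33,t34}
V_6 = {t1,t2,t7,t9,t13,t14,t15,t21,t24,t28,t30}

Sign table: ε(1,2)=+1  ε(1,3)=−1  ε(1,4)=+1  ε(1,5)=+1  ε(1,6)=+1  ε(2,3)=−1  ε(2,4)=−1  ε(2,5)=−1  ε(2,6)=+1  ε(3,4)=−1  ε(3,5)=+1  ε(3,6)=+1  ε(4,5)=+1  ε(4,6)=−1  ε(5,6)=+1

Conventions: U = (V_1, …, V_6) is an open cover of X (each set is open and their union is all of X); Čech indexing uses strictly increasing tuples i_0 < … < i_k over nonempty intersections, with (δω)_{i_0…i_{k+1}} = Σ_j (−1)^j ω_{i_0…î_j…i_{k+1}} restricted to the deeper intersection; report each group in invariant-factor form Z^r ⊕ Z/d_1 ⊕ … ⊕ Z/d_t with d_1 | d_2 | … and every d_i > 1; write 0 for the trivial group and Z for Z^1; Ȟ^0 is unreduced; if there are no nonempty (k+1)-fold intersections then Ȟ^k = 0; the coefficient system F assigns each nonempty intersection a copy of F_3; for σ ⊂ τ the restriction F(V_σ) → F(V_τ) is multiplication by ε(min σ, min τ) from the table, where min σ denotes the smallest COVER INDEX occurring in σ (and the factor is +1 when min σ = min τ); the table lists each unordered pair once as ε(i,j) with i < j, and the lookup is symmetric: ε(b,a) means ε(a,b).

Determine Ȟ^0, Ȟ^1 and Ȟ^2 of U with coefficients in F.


Ȟ^0(U;F) ≅ 0,  Ȟ^1(U;F) ≅ 0,  Ȟ^2(U;F) ≅ Z/3

nerve of the cover:
  V12={t3,t6,t9,t20} V13={t3,t18,t35} V14={t11,t18,t34} V15={t16,t27,t28,t34} V16={t7,t9,t28} V23={t3,t31,t33} V24={t10,t12,t14} V25={t8,t12,t25,t33} V26={t1,t9,t14} V34={t18,t24,t26} V35={t17,t21,t33} V36={t2,t21,t24} V45={t12,t19,t34} V46={t14,t15,t24} V56={t21,t28,t30}
  V123={t3} V126={t9} V134={t18} V145={t34} V156={t28} V235={t33} V245={t12} V246={t14} V346={t24} V356={t21}
C dims 6,15,10; δ0: rk_F3 6; δ1: rk_F3 9
Ȟ^0 = (6 − 6) − 0 = 0, so Ȟ^0 ≅ 0
Ȟ^1 = (15 − 9) − 6 = 0, so Ȟ^1 ≅ 0
Ȟ^2 = (10 − 0) − 9 = 1, so Ȟ^2 ≅ Z/3


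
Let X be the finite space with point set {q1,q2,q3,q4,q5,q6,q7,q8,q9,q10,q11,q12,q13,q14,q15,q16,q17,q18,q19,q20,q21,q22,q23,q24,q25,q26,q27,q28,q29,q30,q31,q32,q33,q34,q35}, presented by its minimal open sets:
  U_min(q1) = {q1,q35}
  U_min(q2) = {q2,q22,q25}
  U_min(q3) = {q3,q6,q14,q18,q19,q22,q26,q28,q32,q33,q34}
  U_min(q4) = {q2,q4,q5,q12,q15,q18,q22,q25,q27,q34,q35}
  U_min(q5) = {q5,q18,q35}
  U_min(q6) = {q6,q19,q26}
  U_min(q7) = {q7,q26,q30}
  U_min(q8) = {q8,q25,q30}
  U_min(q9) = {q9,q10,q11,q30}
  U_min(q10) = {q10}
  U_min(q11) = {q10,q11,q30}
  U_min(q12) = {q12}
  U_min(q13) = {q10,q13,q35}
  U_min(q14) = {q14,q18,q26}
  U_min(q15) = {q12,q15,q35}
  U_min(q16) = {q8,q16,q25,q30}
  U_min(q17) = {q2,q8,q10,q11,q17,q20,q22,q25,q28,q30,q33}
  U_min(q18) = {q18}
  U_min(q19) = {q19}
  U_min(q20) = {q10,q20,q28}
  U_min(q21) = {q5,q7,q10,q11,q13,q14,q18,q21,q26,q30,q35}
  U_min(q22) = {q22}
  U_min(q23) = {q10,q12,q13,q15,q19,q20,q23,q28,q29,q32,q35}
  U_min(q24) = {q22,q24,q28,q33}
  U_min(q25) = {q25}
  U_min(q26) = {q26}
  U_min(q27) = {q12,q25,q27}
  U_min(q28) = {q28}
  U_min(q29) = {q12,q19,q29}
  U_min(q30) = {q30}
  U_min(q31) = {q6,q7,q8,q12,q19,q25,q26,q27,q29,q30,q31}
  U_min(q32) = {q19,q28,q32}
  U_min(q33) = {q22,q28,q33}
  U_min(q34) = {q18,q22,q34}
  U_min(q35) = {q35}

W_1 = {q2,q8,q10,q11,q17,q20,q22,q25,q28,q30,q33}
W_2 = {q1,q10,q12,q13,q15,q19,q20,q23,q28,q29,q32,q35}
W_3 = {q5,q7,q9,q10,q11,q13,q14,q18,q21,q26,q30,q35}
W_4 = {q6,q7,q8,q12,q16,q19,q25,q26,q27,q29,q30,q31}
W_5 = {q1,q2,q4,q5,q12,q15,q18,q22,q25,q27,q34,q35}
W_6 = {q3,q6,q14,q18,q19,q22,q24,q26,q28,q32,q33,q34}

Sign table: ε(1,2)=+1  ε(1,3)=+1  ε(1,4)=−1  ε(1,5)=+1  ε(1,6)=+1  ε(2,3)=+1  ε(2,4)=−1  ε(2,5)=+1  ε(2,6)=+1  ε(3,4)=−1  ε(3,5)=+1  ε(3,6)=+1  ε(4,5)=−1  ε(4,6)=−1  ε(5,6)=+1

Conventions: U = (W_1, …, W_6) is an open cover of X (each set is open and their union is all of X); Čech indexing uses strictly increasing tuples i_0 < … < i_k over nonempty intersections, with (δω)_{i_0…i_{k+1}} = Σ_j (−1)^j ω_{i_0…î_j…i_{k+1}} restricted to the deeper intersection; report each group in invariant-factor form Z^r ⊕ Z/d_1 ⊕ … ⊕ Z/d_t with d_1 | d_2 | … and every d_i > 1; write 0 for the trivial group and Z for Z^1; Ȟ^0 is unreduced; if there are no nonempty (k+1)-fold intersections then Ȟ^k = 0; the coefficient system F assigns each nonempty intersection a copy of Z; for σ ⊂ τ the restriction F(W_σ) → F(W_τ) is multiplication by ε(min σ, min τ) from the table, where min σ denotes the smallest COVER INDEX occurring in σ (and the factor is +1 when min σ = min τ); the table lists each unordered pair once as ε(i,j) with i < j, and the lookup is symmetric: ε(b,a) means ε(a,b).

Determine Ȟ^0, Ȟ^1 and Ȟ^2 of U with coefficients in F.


Ȟ^0 ≅ Z, Ȟ^1 ≅ 0 and Ȟ^2 ≅ Z/2

intersection data:
  W12={q10,q20,q28} W13={q10,q11,q30} W14={q8,q25,q30} W15={q2,q22,q25} W16={q22,q28,q33} W23={q10,q13,q35} W24={q12,q19,q29} W25={q1,q12,q15,q35} W26={q19,q28,q32} W34={q7,q26,q30} W35={q5,q18,q35} W36={q14,q18,q26} W45={q12,q25,q27} W46={q6,q19,q26} W56={q18,q22,q34}
  W123={q10} W126={q28} W134={q30} W145={q25} W156={q22} W235={q35} W245={q12} W246={q19} W346={q26} W356={q18}
C dims 6,15,10; δ0: rk 5, SNF 1^5; δ1: rk 10, SNF 1^9·2
Ȟ^0 = (6 − 5) − 0 = 1, so Ȟ^0 ≅ Z
Ȟ^1 = (15 − 10) − 5 = 0, so Ȟ^1 ≅ 0
Ȟ^2 = (10 − 0) − 10 = 0 plus torsion [2], so Ȟ^2 ≅ Z/2
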